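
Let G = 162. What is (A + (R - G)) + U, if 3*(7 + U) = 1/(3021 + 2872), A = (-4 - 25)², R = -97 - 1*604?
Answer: -512690/17679 ≈ -29.000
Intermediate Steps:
R = -701 (R = -97 - 604 = -701)
A = 841 (A = (-29)² = 841)
U = -123752/17679 (U = -7 + 1/(3*(3021 + 2872)) = -7 + (⅓)/5893 = -7 + (⅓)*(1/5893) = -7 + 1/17679 = -123752/17679 ≈ -6.9999)
(A + (R - G)) + U = (841 + (-701 - 1*162)) - 123752/17679 = (841 + (-701 - 162)) - 123752/17679 = (841 - 863) - 123752/17679 = -22 - 123752/17679 = -512690/17679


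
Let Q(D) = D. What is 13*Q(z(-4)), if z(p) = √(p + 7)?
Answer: 13*√3 ≈ 22.517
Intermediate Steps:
z(p) = √(7 + p)
13*Q(z(-4)) = 13*√(7 - 4) = 13*√3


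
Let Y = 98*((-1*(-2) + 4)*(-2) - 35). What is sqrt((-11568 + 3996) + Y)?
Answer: I*sqrt(12178) ≈ 110.35*I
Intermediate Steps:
Y = -4606 (Y = 98*((2 + 4)*(-2) - 35) = 98*(6*(-2) - 35) = 98*(-12 - 35) = 98*(-47) = -4606)
sqrt((-11568 + 3996) + Y) = sqrt((-11568 + 3996) - 4606) = sqrt(-7572 - 4606) = sqrt(-12178) = I*sqrt(12178)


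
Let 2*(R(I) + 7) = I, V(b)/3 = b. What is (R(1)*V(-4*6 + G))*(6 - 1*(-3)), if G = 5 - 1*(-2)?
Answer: 5967/2 ≈ 2983.5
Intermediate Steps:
G = 7 (G = 5 + 2 = 7)
V(b) = 3*b
R(I) = -7 + I/2
(R(1)*V(-4*6 + G))*(6 - 1*(-3)) = ((-7 + (½)*1)*(3*(-4*6 + 7)))*(6 - 1*(-3)) = ((-7 + ½)*(3*(-24 + 7)))*(6 + 3) = -39*(-17)/2*9 = -13/2*(-51)*9 = (663/2)*9 = 5967/2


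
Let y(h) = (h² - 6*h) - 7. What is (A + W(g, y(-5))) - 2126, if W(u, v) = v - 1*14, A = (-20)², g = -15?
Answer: -1692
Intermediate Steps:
A = 400
y(h) = -7 + h² - 6*h
W(u, v) = -14 + v (W(u, v) = v - 14 = -14 + v)
(A + W(g, y(-5))) - 2126 = (400 + (-14 + (-7 + (-5)² - 6*(-5)))) - 2126 = (400 + (-14 + (-7 + 25 + 30))) - 2126 = (400 + (-14 + 48)) - 2126 = (400 + 34) - 2126 = 434 - 2126 = -1692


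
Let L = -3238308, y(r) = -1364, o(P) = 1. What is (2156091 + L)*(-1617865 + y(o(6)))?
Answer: 1752357150693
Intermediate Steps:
(2156091 + L)*(-1617865 + y(o(6))) = (2156091 - 3238308)*(-1617865 - 1364) = -1082217*(-1619229) = 1752357150693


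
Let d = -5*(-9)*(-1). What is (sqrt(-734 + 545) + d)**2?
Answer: 1836 - 270*I*sqrt(21) ≈ 1836.0 - 1237.3*I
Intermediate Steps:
d = -45 (d = 45*(-1) = -45)
(sqrt(-734 + 545) + d)**2 = (sqrt(-734 + 545) - 45)**2 = (sqrt(-189) - 45)**2 = (3*I*sqrt(21) - 45)**2 = (-45 + 3*I*sqrt(21))**2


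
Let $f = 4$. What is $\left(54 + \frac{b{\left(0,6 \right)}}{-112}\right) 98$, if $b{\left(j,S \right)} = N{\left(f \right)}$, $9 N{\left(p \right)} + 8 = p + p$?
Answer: $5292$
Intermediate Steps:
$N{\left(p \right)} = - \frac{8}{9} + \frac{2 p}{9}$ ($N{\left(p \right)} = - \frac{8}{9} + \frac{p + p}{9} = - \frac{8}{9} + \frac{2 p}{9}$)
$b{\left(j,S \right)} = 0$ ($b{\left(j,S \right)} = - \frac{8}{9} + \frac{2}{9} \cdot 4 = - \frac{8}{9} + \frac{8}{9} = 0$)
$\left(54 + \frac{b{\left(0,6 \right)}}{-112}\right) 98 = \left(54 + \frac{0}{-112}\right) 98 = \left(54 + 0 \left(- \frac{1}{112}\right)\right) 98 = \left(54 + 0\right) 98 = 54 \cdot 98 = 5292$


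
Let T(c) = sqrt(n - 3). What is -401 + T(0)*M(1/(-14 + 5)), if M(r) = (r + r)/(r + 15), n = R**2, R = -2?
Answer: -26868/67 ≈ -401.02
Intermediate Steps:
n = 4 (n = (-2)**2 = 4)
M(r) = 2*r/(15 + r) (M(r) = (2*r)/(15 + r) = 2*r/(15 + r))
T(c) = 1 (T(c) = sqrt(4 - 3) = sqrt(1) = 1)
-401 + T(0)*M(1/(-14 + 5)) = -401 + 1*(2/((-14 + 5)*(15 + 1/(-14 + 5)))) = -401 + 1*(2/(-9*(15 + 1/(-9)))) = -401 + 1*(2*(-1/9)/(15 - 1/9)) = -401 + 1*(2*(-1/9)/(134/9)) = -401 + 1*(2*(-1/9)*(9/134)) = -401 + 1*(-1/67) = -401 - 1/67 = -26868/67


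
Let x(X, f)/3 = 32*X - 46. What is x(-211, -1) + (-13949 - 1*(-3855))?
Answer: -30488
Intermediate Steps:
x(X, f) = -138 + 96*X (x(X, f) = 3*(32*X - 46) = 3*(-46 + 32*X) = -138 + 96*X)
x(-211, -1) + (-13949 - 1*(-3855)) = (-138 + 96*(-211)) + (-13949 - 1*(-3855)) = (-138 - 20256) + (-13949 + 3855) = -20394 - 10094 = -30488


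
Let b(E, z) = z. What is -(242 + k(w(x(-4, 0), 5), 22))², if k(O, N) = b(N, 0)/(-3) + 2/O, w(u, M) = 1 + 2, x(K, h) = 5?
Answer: -529984/9 ≈ -58887.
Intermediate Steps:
w(u, M) = 3
k(O, N) = 2/O (k(O, N) = 0/(-3) + 2/O = 0*(-⅓) + 2/O = 0 + 2/O = 2/O)
-(242 + k(w(x(-4, 0), 5), 22))² = -(242 + 2/3)² = -(242 + 2*(⅓))² = -(242 + ⅔)² = -(728/3)² = -1*529984/9 = -529984/9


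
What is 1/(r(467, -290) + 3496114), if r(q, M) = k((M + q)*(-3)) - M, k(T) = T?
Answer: 1/3495873 ≈ 2.8605e-7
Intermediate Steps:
r(q, M) = -4*M - 3*q (r(q, M) = (M + q)*(-3) - M = (-3*M - 3*q) - M = -4*M - 3*q)
1/(r(467, -290) + 3496114) = 1/((-4*(-290) - 3*467) + 3496114) = 1/((1160 - 1401) + 3496114) = 1/(-241 + 3496114) = 1/3495873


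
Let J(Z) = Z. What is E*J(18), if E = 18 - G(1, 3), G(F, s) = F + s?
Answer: 252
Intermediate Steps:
E = 14 (E = 18 - (1 + 3) = 18 - 1*4 = 18 - 4 = 14)
E*J(18) = 14*18 = 252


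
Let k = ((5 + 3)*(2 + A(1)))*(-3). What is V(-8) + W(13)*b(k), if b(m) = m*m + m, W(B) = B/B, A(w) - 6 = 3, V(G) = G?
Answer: 69424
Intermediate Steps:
A(w) = 9 (A(w) = 6 + 3 = 9)
W(B) = 1
k = -264 (k = ((5 + 3)*(2 + 9))*(-3) = (8*11)*(-3) = 88*(-3) = -264)
b(m) = m + m**2 (b(m) = m**2 + m = m + m**2)
V(-8) + W(13)*b(k) = -8 + 1*(-264*(1 - 264)) = -8 + 1*(-264*(-263)) = -8 + 1*69432 = -8 + 69432 = 69424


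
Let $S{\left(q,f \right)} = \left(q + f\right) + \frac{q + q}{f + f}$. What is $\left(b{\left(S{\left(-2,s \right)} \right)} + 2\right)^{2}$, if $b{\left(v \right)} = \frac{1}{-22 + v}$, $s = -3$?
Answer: $\frac{24025}{6241} \approx 3.8495$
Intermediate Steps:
$S{\left(q,f \right)} = f + q + \frac{q}{f}$ ($S{\left(q,f \right)} = \left(f + q\right) + \frac{2 q}{2 f} = \left(f + q\right) + 2 q \frac{1}{2 f} = \left(f + q\right) + \frac{q}{f} = f + q + \frac{q}{f}$)
$\left(b{\left(S{\left(-2,s \right)} \right)} + 2\right)^{2} = \left(\frac{1}{-22 - \left(5 - \frac{2}{3}\right)} + 2\right)^{2} = \left(\frac{1}{-22 - \frac{13}{3}} + 2\right)^{2} = \left(\frac{1}{- \frac{79}{3}} + 2\right)^{2} = \left(- \frac{3}{79} + 2\right)^{2} = \left(\frac{155}{79}\right)^{2} = \frac{24025}{6241}$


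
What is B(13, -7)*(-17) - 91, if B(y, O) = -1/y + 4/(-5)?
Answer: -4946/65 ≈ -76.092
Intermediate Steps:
B(y, O) = -4/5 - 1/y (B(y, O) = -1/y + 4*(-1/5) = -1/y - 4/5 = -4/5 - 1/y)
B(13, -7)*(-17) - 91 = (-4/5 - 1/13)*(-17) - 91 = -57/65*(-17) - 91 = 969/65 - 91 = -4946/65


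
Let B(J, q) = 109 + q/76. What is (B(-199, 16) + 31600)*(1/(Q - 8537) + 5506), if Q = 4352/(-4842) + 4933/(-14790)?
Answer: 338053086376619607600/1936258236199 ≈ 1.7459e+8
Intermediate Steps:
Q = -14708611/11935530 (Q = 4352*(-1/4842) + 4933*(-1/14790) = -2176/2421 - 4933/14790 = -14708611/11935530 ≈ -1.2323)
B(J, q) = 109 + q/76 (B(J, q) = 109 + q*(1/76) = 109 + q/76)
(B(-199, 16) + 31600)*(1/(Q - 8537) + 5506) = ((109 + (1/76)*16) + 31600)*(1/(-14708611/11935530 - 8537) + 5506) = ((109 + 4/19) + 31600)*(1/(-101908328221/11935530) + 5506) = (2075/19 + 31600)*(-11935530/101908328221 + 5506) = (602475/19)*(561107243249296/101908328221) = 338053086376619607600/1936258236199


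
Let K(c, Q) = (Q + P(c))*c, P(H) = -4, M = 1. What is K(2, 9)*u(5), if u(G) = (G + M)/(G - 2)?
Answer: 20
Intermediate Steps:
K(c, Q) = c*(-4 + Q) (K(c, Q) = (Q - 4)*c = (-4 + Q)*c = c*(-4 + Q))
u(G) = (1 + G)/(-2 + G) (u(G) = (G + 1)/(G - 2) = (1 + G)/(-2 + G))
K(2, 9)*u(5) = (2*(-4 + 9))*((1 + 5)/(-2 + 5)) = (2*5)*(6/3) = 10*((1/3)*6) = 10*2 = 20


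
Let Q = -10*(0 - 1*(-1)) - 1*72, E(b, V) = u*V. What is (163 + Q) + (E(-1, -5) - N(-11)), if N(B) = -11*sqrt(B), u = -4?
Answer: 101 + 11*I*sqrt(11) ≈ 101.0 + 36.483*I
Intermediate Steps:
E(b, V) = -4*V
Q = -82 (Q = -10*(0 + 1) - 72 = -10*1 - 72 = -10 - 72 = -82)
(163 + Q) + (E(-1, -5) - N(-11)) = (163 - 82) + (-4*(-5) - (-11)*sqrt(-11)) = 81 + (20 - (-11)*I*sqrt(11)) = 81 + (20 + 11*I*sqrt(11)) = 101 + 11*I*sqrt(11)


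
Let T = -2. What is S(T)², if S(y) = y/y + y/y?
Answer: 4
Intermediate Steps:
S(y) = 2 (S(y) = 1 + 1 = 2)
S(T)² = 2² = 4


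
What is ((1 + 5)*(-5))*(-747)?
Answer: 22410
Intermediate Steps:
((1 + 5)*(-5))*(-747) = (6*(-5))*(-747) = -30*(-747) = 22410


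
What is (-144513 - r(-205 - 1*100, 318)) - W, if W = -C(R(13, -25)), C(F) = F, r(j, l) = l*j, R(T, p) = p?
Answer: -47548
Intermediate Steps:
r(j, l) = j*l
W = 25 (W = -1*(-25) = 25)
(-144513 - r(-205 - 1*100, 318)) - W = (-144513 - (-205 - 1*100)*318) - 1*25 = (-144513 - (-205 - 100)*318) - 25 = (-144513 - (-305)*318) - 25 = (-144513 - 1*(-96990)) - 25 = (-144513 + 96990) - 25 = -47523 - 25 = -47548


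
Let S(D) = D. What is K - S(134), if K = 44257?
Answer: 44123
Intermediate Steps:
K - S(134) = 44257 - 1*134 = 44257 - 134 = 44123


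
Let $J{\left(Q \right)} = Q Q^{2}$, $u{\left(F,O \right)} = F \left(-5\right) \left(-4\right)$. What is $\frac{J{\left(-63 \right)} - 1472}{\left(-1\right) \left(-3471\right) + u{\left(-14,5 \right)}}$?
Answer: $- \frac{251519}{3191} \approx -78.821$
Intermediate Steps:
$u{\left(F,O \right)} = 20 F$ ($u{\left(F,O \right)} = - 5 F \left(-4\right) = 20 F$)
$J{\left(Q \right)} = Q^{3}$
$\frac{J{\left(-63 \right)} - 1472}{\left(-1\right) \left(-3471\right) + u{\left(-14,5 \right)}} = \frac{\left(-63\right)^{3} - 1472}{\left(-1\right) \left(-3471\right) + 20 \left(-14\right)} = \frac{-250047 - 1472}{3471 - 280} = - \frac{251519}{3191}$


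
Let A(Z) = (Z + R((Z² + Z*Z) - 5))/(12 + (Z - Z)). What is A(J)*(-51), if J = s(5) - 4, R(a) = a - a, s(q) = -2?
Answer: 51/2 ≈ 25.500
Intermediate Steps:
R(a) = 0
J = -6 (J = -2 - 4 = -6)
A(Z) = Z/12 (A(Z) = (Z + 0)/(12 + (Z - Z)) = Z/(12 + 0) = Z/12)
A(J)*(-51) = ((1/12)*(-6))*(-51) = -½*(-51) = 51/2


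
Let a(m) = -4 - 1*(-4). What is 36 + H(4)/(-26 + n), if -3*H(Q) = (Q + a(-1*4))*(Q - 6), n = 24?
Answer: 104/3 ≈ 34.667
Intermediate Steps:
a(m) = 0 (a(m) = -4 + 4 = 0)
H(Q) = -Q*(-6 + Q)/3 (H(Q) = -(Q + 0)*(Q - 6)/3 = -Q*(-6 + Q)/3)
36 + H(4)/(-26 + n) = 36 + ((⅓)*4*(6 - 1*4))/(-26 + 24) = 36 + ((⅓)*4*(6 - 4))/(-2) = 36 + ((⅓)*4*2)*(-½) = 36 + (8/3)*(-½) = 36 - 4/3 = 104/3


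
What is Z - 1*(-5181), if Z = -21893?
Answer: -16712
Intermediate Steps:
Z - 1*(-5181) = -21893 - 1*(-5181) = -21893 + 5181 = -16712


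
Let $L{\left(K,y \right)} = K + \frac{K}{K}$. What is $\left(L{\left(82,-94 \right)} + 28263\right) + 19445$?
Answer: $47791$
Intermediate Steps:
$L{\left(K,y \right)} = 1 + K$ ($L{\left(K,y \right)} = K + 1 = 1 + K$)
$\left(L{\left(82,-94 \right)} + 28263\right) + 19445 = \left(\left(1 + 82\right) + 28263\right) + 19445 = \left(83 + 28263\right) + 19445 = 28346 + 19445 = 47791$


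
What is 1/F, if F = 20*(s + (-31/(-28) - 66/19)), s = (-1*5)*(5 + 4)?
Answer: -133/125995 ≈ -0.0010556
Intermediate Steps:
s = -45 (s = -5*9 = -45)
F = -125995/133 (F = 20*(-45 + (-31/(-28) - 66/19)) = 20*(-45 + (-31*(-1/28) - 66*1/19)) = 20*(-45 + (31/28 - 66/19)) = 20*(-45 - 1259/532) = 20*(-25199/532) = -125995/133 ≈ -947.33)
1/F = 1/(-125995/133) = -133/125995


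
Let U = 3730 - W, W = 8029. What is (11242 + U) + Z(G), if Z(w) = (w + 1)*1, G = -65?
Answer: 6879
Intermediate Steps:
Z(w) = 1 + w (Z(w) = (1 + w)*1 = 1 + w)
U = -4299 (U = 3730 - 1*8029 = 3730 - 8029 = -4299)
(11242 + U) + Z(G) = (11242 - 4299) + (1 - 65) = 6943 - 64 = 6879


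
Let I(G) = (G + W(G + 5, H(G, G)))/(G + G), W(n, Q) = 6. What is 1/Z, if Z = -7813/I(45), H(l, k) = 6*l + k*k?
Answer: -17/234390 ≈ -7.2529e-5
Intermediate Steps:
H(l, k) = k² + 6*l (H(l, k) = 6*l + k² = k² + 6*l)
I(G) = (6 + G)/(2*G) (I(G) = (G + 6)/(G + G) = (6 + G)/((2*G)) = (6 + G)*(1/(2*G)) = (6 + G)/(2*G))
Z = -234390/17 (Z = -7813*90/(6 + 45) = -7813/((½)*(1/45)*51) = -7813/17/30 = -7813*30/17 = -234390/17 ≈ -13788.)
1/Z = 1/(-234390/17) = -17/234390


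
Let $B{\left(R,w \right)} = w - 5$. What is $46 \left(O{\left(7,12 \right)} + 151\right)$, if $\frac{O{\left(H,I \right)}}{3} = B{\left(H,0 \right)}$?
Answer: $6256$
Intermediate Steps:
$B{\left(R,w \right)} = -5 + w$
$O{\left(H,I \right)} = -15$ ($O{\left(H,I \right)} = 3 \left(-5 + 0\right) = 3 \left(-5\right) = -15$)
$46 \left(O{\left(7,12 \right)} + 151\right) = 46 \left(-15 + 151\right) = 46 \cdot 136 = 6256$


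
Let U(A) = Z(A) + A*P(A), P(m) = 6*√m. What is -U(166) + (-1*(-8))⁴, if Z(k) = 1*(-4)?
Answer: 4100 - 996*√166 ≈ -8732.6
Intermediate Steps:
Z(k) = -4
U(A) = -4 + 6*A^(3/2) (U(A) = -4 + A*(6*√A) = -4 + 6*A^(3/2))
-U(166) + (-1*(-8))⁴ = -(-4 + 6*166^(3/2)) + (-1*(-8))⁴ = -(-4 + 6*(166*√166)) + 8⁴ = -(-4 + 996*√166) + 4096 = (4 - 996*√166) + 4096 = 4100 - 996*√166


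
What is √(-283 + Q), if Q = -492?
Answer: 5*I*√31 ≈ 27.839*I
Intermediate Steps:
√(-283 + Q) = √(-283 - 492) = √(-775) = 5*I*√31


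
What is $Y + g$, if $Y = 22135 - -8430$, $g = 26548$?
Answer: $57113$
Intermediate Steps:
$Y = 30565$ ($Y = 22135 + 8430 = 30565$)
$Y + g = 30565 + 26548 = 57113$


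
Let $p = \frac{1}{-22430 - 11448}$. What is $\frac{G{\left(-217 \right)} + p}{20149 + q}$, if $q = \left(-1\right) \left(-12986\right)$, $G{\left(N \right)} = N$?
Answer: $- \frac{2450509}{374182510} \approx -0.006549$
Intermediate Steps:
$p = - \frac{1}{33878}$ ($p = \frac{1}{-33878} = - \frac{1}{33878} \approx -2.9518 \cdot 10^{-5}$)
$q = 12986$
$\frac{G{\left(-217 \right)} + p}{20149 + q} = \frac{-217 - \frac{1}{33878}}{20149 + 12986} = - \frac{7351527}{33878 \cdot 33135} = \left(- \frac{7351527}{33878}\right) \frac{1}{33135} = - \frac{2450509}{374182510}$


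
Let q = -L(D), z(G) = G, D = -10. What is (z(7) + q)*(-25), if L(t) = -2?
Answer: -225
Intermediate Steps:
q = 2 (q = -1*(-2) = 2)
(z(7) + q)*(-25) = (7 + 2)*(-25) = 9*(-25) = -225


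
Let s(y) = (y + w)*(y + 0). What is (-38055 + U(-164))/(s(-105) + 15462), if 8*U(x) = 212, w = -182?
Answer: -76057/91194 ≈ -0.83401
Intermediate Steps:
U(x) = 53/2 (U(x) = (⅛)*212 = 53/2)
s(y) = y*(-182 + y) (s(y) = (y - 182)*(y + 0) = (-182 + y)*y = y*(-182 + y))
(-38055 + U(-164))/(s(-105) + 15462) = (-38055 + 53/2)/(-105*(-182 - 105) + 15462) = -76057/(2*(-105*(-287) + 15462)) = -76057/(2*(30135 + 15462)) = -76057/2/45597 = -76057/2*1/45597 = -76057/91194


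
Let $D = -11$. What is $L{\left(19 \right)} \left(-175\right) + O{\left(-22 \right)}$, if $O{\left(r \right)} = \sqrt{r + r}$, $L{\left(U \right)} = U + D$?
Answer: $-1400 + 2 i \sqrt{11} \approx -1400.0 + 6.6332 i$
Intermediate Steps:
$L{\left(U \right)} = -11 + U$ ($L{\left(U \right)} = U - 11 = -11 + U$)
$O{\left(r \right)} = \sqrt{2} \sqrt{r}$ ($O{\left(r \right)} = \sqrt{2 r} = \sqrt{2} \sqrt{r}$)
$L{\left(19 \right)} \left(-175\right) + O{\left(-22 \right)} = \left(-11 + 19\right) \left(-175\right) + \sqrt{2} \sqrt{-22} = 8 \left(-175\right) + \sqrt{2} i \sqrt{22} = -1400 + 2 i \sqrt{11}$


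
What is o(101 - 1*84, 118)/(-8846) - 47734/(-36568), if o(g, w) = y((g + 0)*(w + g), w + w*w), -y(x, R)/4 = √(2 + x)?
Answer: 23867/18284 + 2*√2297/4423 ≈ 1.3270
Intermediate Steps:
y(x, R) = -4*√(2 + x)
o(g, w) = -4*√(2 + g*(g + w)) (o(g, w) = -4*√(2 + (g + 0)*(w + g)) = -4*√(2 + g*(g + w)))
o(101 - 1*84, 118)/(-8846) - 47734/(-36568) = -4*√(2 + (101 - 1*84)*((101 - 1*84) + 118))/(-8846) - 47734/(-36568) = -4*√(2 + (101 - 84)*((101 - 84) + 118))*(-1/8846) - 47734*(-1/36568) = -4*√(2 + 17*(17 + 118))*(-1/8846) + 23867/18284 = -4*√(2 + 17*135)*(-1/8846) + 23867/18284 = -4*√(2 + 2295)*(-1/8846) + 23867/18284 = -4*√2297*(-1/8846) + 23867/18284 = 2*√2297/4423 + 23867/18284 = 23867/18284 + 2*√2297/4423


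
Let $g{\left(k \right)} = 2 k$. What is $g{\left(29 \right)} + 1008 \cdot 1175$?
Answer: $1184458$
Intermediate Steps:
$g{\left(29 \right)} + 1008 \cdot 1175 = 2 \cdot 29 + 1008 \cdot 1175 = 58 + 1184400 = 1184458$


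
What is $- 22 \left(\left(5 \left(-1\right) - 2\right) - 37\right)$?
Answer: $968$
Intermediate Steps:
$- 22 \left(\left(5 \left(-1\right) - 2\right) - 37\right) = - 22 \left(\left(-5 - 2\right) - 37\right) = - 22 \left(-7 - 37\right) = \left(-22\right) \left(-44\right) = 968$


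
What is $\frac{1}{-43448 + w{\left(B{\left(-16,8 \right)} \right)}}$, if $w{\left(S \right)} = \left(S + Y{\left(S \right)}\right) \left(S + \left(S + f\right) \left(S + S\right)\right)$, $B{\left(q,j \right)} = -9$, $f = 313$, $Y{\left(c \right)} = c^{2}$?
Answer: $- \frac{1}{438080} \approx -2.2827 \cdot 10^{-6}$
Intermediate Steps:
$w{\left(S \right)} = \left(S + S^{2}\right) \left(S + 2 S \left(313 + S\right)\right)$ ($w{\left(S \right)} = \left(S + S^{2}\right) \left(S + \left(S + 313\right) \left(S + S\right)\right) = \left(S + S^{2}\right) \left(S + \left(313 + S\right) 2 S\right) = \left(S + S^{2}\right) \left(S + 2 S \left(313 + S\right)\right)$)
$\frac{1}{-43448 + w{\left(B{\left(-16,8 \right)} \right)}} = \frac{1}{-43448 + \left(-9\right)^{2} \left(627 + 2 \left(-9\right)^{2} + 629 \left(-9\right)\right)} = \frac{1}{-43448 + 81 \left(627 + 2 \cdot 81 - 5661\right)} = \frac{1}{-43448 + 81 \left(627 + 162 - 5661\right)} = \frac{1}{-43448 + 81 \left(-4872\right)} = \frac{1}{-43448 - 394632} = \frac{1}{-438080} = - \frac{1}{438080}$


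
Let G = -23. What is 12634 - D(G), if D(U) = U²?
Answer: 12105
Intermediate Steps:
12634 - D(G) = 12634 - 1*(-23)² = 12634 - 1*529 = 12634 - 529 = 12105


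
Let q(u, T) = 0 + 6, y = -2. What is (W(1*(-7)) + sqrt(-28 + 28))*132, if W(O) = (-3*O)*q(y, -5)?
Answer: 16632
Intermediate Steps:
q(u, T) = 6
W(O) = -18*O (W(O) = -3*O*6 = -18*O)
(W(1*(-7)) + sqrt(-28 + 28))*132 = (-18*(-7) + sqrt(-28 + 28))*132 = (-18*(-7) + sqrt(0))*132 = (126 + 0)*132 = 126*132 = 16632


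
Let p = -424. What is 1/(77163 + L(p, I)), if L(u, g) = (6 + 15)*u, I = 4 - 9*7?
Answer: 1/68259 ≈ 1.4650e-5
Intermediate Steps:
I = -59 (I = 4 - 63 = -59)
L(u, g) = 21*u
1/(77163 + L(p, I)) = 1/(77163 + 21*(-424)) = 1/(77163 - 8904) = 1/68259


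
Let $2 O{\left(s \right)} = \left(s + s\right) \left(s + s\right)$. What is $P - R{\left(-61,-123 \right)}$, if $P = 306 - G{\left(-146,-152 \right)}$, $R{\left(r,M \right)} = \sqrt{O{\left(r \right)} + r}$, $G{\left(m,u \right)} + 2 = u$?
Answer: $460 - 11 \sqrt{61} \approx 374.09$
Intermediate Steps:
$G{\left(m,u \right)} = -2 + u$
$O{\left(s \right)} = 2 s^{2}$ ($O{\left(s \right)} = \frac{\left(s + s\right) \left(s + s\right)}{2} = \frac{2 s 2 s}{2} = \frac{4 s^{2}}{2} = 2 s^{2}$)
$R{\left(r,M \right)} = \sqrt{r + 2 r^{2}}$ ($R{\left(r,M \right)} = \sqrt{2 r^{2} + r} = \sqrt{r + 2 r^{2}}$)
$P = 460$ ($P = 306 - \left(-2 - 152\right) = 306 - -154 = 306 + 154 = 460$)
$P - R{\left(-61,-123 \right)} = 460 - \sqrt{- 61 \left(1 + 2 \left(-61\right)\right)} = 460 - \sqrt{- 61 \left(1 - 122\right)} = 460 - \sqrt{\left(-61\right) \left(-121\right)} = 460 - \sqrt{7381} = 460 - 11 \sqrt{61}$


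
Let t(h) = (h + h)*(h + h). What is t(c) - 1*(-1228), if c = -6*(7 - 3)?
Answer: 3532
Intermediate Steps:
c = -24 (c = -6*4 = -24)
t(h) = 4*h² (t(h) = (2*h)*(2*h) = 4*h²)
t(c) - 1*(-1228) = 4*(-24)² - 1*(-1228) = 4*576 + 1228 = 2304 + 1228 = 3532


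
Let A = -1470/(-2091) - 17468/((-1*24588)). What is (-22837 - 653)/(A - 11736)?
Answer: 20128388382/10055270999 ≈ 2.0018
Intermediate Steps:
A = 6055829/4284459 (A = -1470*(-1/2091) - 17468/(-24588) = 490/697 - 17468*(-1/24588) = 490/697 + 4367/6147 = 6055829/4284459 ≈ 1.4134)
(-22837 - 653)/(A - 11736) = (-22837 - 653)/(6055829/4284459 - 11736) = -23490/(-50276354995/4284459) = -23490*(-4284459/50276354995) = 20128388382/10055270999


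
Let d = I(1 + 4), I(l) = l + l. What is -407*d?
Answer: -4070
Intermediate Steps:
I(l) = 2*l
d = 10 (d = 2*(1 + 4) = 2*5 = 10)
-407*d = -407*10 = -4070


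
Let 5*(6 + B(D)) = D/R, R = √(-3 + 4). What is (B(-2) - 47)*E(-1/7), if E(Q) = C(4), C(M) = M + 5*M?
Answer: -6408/5 ≈ -1281.6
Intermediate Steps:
R = 1 (R = √1 = 1)
C(M) = 6*M
B(D) = -6 + D/5 (B(D) = -6 + (D/1)/5 = -6 + (D*1)/5 = -6 + D/5)
E(Q) = 24 (E(Q) = 6*4 = 24)
(B(-2) - 47)*E(-1/7) = ((-6 + (⅕)*(-2)) - 47)*24 = ((-6 - ⅖) - 47)*24 = (-32/5 - 47)*24 = -267/5*24 = -6408/5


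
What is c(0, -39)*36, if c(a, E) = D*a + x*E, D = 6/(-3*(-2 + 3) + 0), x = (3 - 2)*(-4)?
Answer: 5616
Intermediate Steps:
x = -4 (x = 1*(-4) = -4)
D = -2 (D = 6/(-3*1 + 0) = 6/(-3 + 0) = 6/(-3) = -⅓*6 = -2)
c(a, E) = -4*E - 2*a (c(a, E) = -2*a - 4*E = -4*E - 2*a)
c(0, -39)*36 = (-4*(-39) - 2*0)*36 = (156 + 0)*36 = 156*36 = 5616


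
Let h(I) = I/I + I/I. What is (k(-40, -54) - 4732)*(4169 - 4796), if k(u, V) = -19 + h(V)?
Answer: 2977623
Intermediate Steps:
h(I) = 2 (h(I) = 1 + 1 = 2)
k(u, V) = -17 (k(u, V) = -19 + 2 = -17)
(k(-40, -54) - 4732)*(4169 - 4796) = (-17 - 4732)*(4169 - 4796) = -4749*(-627) = 2977623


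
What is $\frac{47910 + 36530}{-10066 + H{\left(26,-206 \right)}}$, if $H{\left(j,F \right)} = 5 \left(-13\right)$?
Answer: $- \frac{84440}{10131} \approx -8.3348$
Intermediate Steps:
$H{\left(j,F \right)} = -65$
$\frac{47910 + 36530}{-10066 + H{\left(26,-206 \right)}} = \frac{47910 + 36530}{-10066 - 65} = \frac{84440}{-10131} = 84440 \left(- \frac{1}{10131}\right) = - \frac{84440}{10131}$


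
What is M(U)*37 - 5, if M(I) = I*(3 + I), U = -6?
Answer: 661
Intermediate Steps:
M(U)*37 - 5 = -6*(3 - 6)*37 - 5 = -6*(-3)*37 - 5 = 18*37 - 5 = 666 - 5 = 661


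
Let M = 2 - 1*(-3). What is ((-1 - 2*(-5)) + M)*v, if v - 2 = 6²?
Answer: 532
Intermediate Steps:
v = 38 (v = 2 + 6² = 2 + 36 = 38)
M = 5 (M = 2 + 3 = 5)
((-1 - 2*(-5)) + M)*v = ((-1 - 2*(-5)) + 5)*38 = ((-1 + 10) + 5)*38 = (9 + 5)*38 = 14*38 = 532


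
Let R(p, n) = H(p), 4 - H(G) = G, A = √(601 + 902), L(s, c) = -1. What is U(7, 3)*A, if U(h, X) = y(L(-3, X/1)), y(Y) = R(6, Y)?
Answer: -6*√167 ≈ -77.537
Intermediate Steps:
A = 3*√167 (A = √1503 = 3*√167 ≈ 38.769)
H(G) = 4 - G
R(p, n) = 4 - p
y(Y) = -2 (y(Y) = 4 - 1*6 = 4 - 6 = -2)
U(h, X) = -2
U(7, 3)*A = -6*√167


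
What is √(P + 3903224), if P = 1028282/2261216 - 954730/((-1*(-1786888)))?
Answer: √15557588596579234421498956919/63133433372 ≈ 1975.7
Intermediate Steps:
P = -20089124079/252533733488 (P = 1028282*(1/2261216) - 954730/1786888 = 514141/1130608 - 954730*1/1786888 = 514141/1130608 - 477365/893444 = -20089124079/252533733488 ≈ -0.079550)
√(P + 3903224) = √(-20089124079/252533733488 + 3903224) = √(985695709270841233/252533733488) = √15557588596579234421498956919/63133433372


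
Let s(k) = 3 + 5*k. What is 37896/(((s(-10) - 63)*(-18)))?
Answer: 3158/165 ≈ 19.139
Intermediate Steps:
37896/(((s(-10) - 63)*(-18))) = 37896/((((3 + 5*(-10)) - 63)*(-18))) = 37896/((((3 - 50) - 63)*(-18))) = 37896/(((-47 - 63)*(-18))) = 37896/((-110*(-18))) = 37896/1980 = 37896*(1/1980) = 3158/165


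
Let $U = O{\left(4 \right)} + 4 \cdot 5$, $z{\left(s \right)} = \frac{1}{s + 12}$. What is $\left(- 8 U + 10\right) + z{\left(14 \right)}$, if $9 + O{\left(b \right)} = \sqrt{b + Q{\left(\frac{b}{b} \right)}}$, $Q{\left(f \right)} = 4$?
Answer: $- \frac{2027}{26} - 16 \sqrt{2} \approx -100.59$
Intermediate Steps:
$z{\left(s \right)} = \frac{1}{12 + s}$
$O{\left(b \right)} = -9 + \sqrt{4 + b}$ ($O{\left(b \right)} = -9 + \sqrt{b + 4} = -9 + \sqrt{4 + b}$)
$U = 11 + 2 \sqrt{2}$ ($U = \left(-9 + \sqrt{4 + 4}\right) + 4 \cdot 5 = \left(-9 + \sqrt{8}\right) + 20 = \left(-9 + 2 \sqrt{2}\right) + 20 = 11 + 2 \sqrt{2} \approx 13.828$)
$\left(- 8 U + 10\right) + z{\left(14 \right)} = \left(- 8 \left(11 + 2 \sqrt{2}\right) + 10\right) + \frac{1}{12 + 14} = \left(\left(-88 - 16 \sqrt{2}\right) + 10\right) + \frac{1}{26} = \left(-78 - 16 \sqrt{2}\right) + \frac{1}{26} = - \frac{2027}{26} - 16 \sqrt{2}$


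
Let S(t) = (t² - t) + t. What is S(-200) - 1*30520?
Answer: 9480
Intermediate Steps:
S(t) = t²
S(-200) - 1*30520 = (-200)² - 1*30520 = 40000 - 30520 = 9480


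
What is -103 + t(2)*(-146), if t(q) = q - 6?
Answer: 481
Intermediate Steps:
t(q) = -6 + q
-103 + t(2)*(-146) = -103 + (-6 + 2)*(-146) = -103 - 4*(-146) = -103 + 584 = 481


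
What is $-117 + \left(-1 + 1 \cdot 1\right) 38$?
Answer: $-117$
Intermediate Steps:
$-117 + \left(-1 + 1 \cdot 1\right) 38 = -117 + \left(-1 + 1\right) 38 = -117 + 0 \cdot 38 = -117 + 0 = -117$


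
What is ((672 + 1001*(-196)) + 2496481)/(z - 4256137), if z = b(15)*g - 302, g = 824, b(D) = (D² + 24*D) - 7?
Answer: -2300957/3780167 ≈ -0.60869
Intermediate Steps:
b(D) = -7 + D² + 24*D
z = 475970 (z = (-7 + 15² + 24*15)*824 - 302 = (-7 + 225 + 360)*824 - 302 = 578*824 - 302 = 476272 - 302 = 475970)
((672 + 1001*(-196)) + 2496481)/(z - 4256137) = ((672 + 1001*(-196)) + 2496481)/(475970 - 4256137) = ((672 - 196196) + 2496481)/(-3780167) = (-195524 + 2496481)*(-1/3780167) = 2300957*(-1/3780167) = -2300957/3780167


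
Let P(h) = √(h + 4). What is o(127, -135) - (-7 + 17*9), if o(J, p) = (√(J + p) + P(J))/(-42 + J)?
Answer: -146 + √131/85 + 2*I*√2/85 ≈ -145.87 + 0.033276*I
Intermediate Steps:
P(h) = √(4 + h)
o(J, p) = (√(4 + J) + √(J + p))/(-42 + J) (o(J, p) = (√(J + p) + √(4 + J))/(-42 + J) = (√(4 + J) + √(J + p))/(-42 + J))
o(127, -135) - (-7 + 17*9) = (√(4 + 127) + √(127 - 135))/(-42 + 127) - (-7 + 17*9) = (√131 + √(-8))/85 - (-7 + 153) = (√131 + 2*I*√2)/85 - 1*146 = (√131/85 + 2*I*√2/85) - 146 = -146 + √131/85 + 2*I*√2/85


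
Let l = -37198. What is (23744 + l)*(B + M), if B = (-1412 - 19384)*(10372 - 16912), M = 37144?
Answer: -1830322306736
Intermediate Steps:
B = 136005840 (B = -20796*(-6540) = 136005840)
(23744 + l)*(B + M) = (23744 - 37198)*(136005840 + 37144) = -13454*136042984 = -1830322306736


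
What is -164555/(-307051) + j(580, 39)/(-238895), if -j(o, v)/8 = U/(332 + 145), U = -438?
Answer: 6250148673707/11663118834555 ≈ 0.53589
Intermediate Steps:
j(o, v) = 1168/159 (j(o, v) = -(-3504)/(332 + 145) = -(-3504)/477 = -8*(-146/159) = 1168/159)
-164555/(-307051) + j(580, 39)/(-238895) = -164555/(-307051) + (1168/159)/(-238895) = -164555*(-1/307051) + (1168/159)*(-1/238895) = 164555/307051 - 1168/37984305 = 6250148673707/11663118834555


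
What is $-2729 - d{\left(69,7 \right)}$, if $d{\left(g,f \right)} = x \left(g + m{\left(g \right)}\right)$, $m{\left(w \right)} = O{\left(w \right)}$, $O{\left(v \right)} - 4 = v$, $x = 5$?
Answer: $-3439$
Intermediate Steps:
$O{\left(v \right)} = 4 + v$
$m{\left(w \right)} = 4 + w$
$d{\left(g,f \right)} = 20 + 10 g$ ($d{\left(g,f \right)} = 5 \left(g + \left(4 + g\right)\right) = 5 \left(4 + 2 g\right) = 20 + 10 g$)
$-2729 - d{\left(69,7 \right)} = -2729 - \left(20 + 10 \cdot 69\right) = -2729 - \left(20 + 690\right) = -2729 - 710 = -3439$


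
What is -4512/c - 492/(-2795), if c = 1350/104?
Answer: -43696132/125775 ≈ -347.42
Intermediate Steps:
c = 675/52 (c = 1350*(1/104) = 675/52 ≈ 12.981)
-4512/c - 492/(-2795) = -4512/675/52 - 492/(-2795) = -4512*52/675 - 492*(-1/2795) = -78208/225 + 492/2795 = -43696132/125775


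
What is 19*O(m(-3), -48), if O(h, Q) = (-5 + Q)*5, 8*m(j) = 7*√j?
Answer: -5035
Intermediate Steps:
m(j) = 7*√j/8 (m(j) = (7*√j)/8 = 7*√j/8)
O(h, Q) = -25 + 5*Q
19*O(m(-3), -48) = 19*(-25 + 5*(-48)) = 19*(-25 - 240) = 19*(-265) = -5035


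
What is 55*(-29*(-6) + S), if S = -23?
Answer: 8305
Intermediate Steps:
55*(-29*(-6) + S) = 55*(-29*(-6) - 23) = 55*(174 - 23) = 55*151 = 8305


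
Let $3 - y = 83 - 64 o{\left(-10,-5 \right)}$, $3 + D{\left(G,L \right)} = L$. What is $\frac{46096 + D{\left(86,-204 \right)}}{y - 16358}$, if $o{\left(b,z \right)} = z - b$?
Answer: $- \frac{45889}{16118} \approx -2.8471$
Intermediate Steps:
$D{\left(G,L \right)} = -3 + L$
$y = 240$ ($y = 3 - \left(83 - 64 \left(-5 - -10\right)\right) = 3 - \left(83 - 64 \left(-5 + 10\right)\right) = 3 - \left(83 - 320\right) = 3 - -237 = 3 + 237 = 240$)
$\frac{46096 + D{\left(86,-204 \right)}}{y - 16358} = \frac{46096 - 207}{240 - 16358} = \frac{46096 - 207}{-16118} = 45889 \left(- \frac{1}{16118}\right) = - \frac{45889}{16118}$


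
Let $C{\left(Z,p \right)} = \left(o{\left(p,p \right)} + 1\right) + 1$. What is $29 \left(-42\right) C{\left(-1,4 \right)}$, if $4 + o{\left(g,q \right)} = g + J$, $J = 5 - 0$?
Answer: $-8526$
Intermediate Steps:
$J = 5$ ($J = 5 + 0 = 5$)
$o{\left(g,q \right)} = 1 + g$ ($o{\left(g,q \right)} = -4 + \left(g + 5\right) = -4 + \left(5 + g\right) = 1 + g$)
$C{\left(Z,p \right)} = 3 + p$ ($C{\left(Z,p \right)} = \left(\left(1 + p\right) + 1\right) + 1 = \left(2 + p\right) + 1 = 3 + p$)
$29 \left(-42\right) C{\left(-1,4 \right)} = 29 \left(-42\right) \left(3 + 4\right) = \left(-1218\right) 7 = -8526$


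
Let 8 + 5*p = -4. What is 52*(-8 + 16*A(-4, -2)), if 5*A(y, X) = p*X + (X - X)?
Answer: 9568/25 ≈ 382.72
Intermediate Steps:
p = -12/5 (p = -8/5 + (⅕)*(-4) = -8/5 - ⅘ = -12/5 ≈ -2.4000)
A(y, X) = -12*X/25 (A(y, X) = (-12*X/5 + (X - X))/5 = (-12*X/5 + 0)/5 = (-12*X/5)/5 = -12*X/25)
52*(-8 + 16*A(-4, -2)) = 52*(-8 + 16*(-12/25*(-2))) = 52*(-8 + 16*(24/25)) = 52*(-8 + 384/25) = 52*(184/25) = 9568/25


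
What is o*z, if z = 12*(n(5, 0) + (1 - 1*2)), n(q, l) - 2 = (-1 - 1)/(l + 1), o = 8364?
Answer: -100368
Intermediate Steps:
n(q, l) = 2 - 2/(1 + l) (n(q, l) = 2 + (-1 - 1)/(l + 1) = 2 - 2/(1 + l))
z = -12 (z = 12*(2*0/(1 + 0) + (1 - 1*2)) = 12*(2*0/1 + (1 - 2)) = 12*(2*0*1 - 1) = 12*(0 - 1) = 12*(-1) = -12)
o*z = 8364*(-12) = -100368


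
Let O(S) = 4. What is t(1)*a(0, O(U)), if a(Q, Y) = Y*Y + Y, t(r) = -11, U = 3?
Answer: -220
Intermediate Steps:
a(Q, Y) = Y + Y² (a(Q, Y) = Y² + Y = Y + Y²)
t(1)*a(0, O(U)) = -44*(1 + 4) = -44*5 = -11*20 = -220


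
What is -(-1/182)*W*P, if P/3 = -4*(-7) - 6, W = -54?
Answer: -1782/91 ≈ -19.582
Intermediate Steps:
P = 66 (P = 3*(-4*(-7) - 6) = 3*(28 - 6) = 3*22 = 66)
-(-1/182)*W*P = --1/182*(-54)*66 = --1*1/182*(-54)*66 = -(-1/182*(-54))*66 = -27*66/91 = -1*1782/91 = -1782/91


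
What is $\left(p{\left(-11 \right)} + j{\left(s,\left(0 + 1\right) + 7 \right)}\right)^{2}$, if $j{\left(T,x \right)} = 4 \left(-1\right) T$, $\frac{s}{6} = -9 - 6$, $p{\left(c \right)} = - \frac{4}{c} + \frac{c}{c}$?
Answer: $\frac{15800625}{121} \approx 1.3058 \cdot 10^{5}$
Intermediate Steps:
$p{\left(c \right)} = 1 - \frac{4}{c}$ ($p{\left(c \right)} = - \frac{4}{c} + 1 = 1 - \frac{4}{c}$)
$s = -90$ ($s = 6 \left(-9 - 6\right) = 6 \left(-15\right) = -90$)
$j{\left(T,x \right)} = - 4 T$
$\left(p{\left(-11 \right)} + j{\left(s,\left(0 + 1\right) + 7 \right)}\right)^{2} = \left(\frac{-4 - 11}{-11} - -360\right)^{2} = \left(\left(- \frac{1}{11}\right) \left(-15\right) + 360\right)^{2} = \left(\frac{15}{11} + 360\right)^{2} = \left(\frac{3975}{11}\right)^{2} = \frac{15800625}{121}$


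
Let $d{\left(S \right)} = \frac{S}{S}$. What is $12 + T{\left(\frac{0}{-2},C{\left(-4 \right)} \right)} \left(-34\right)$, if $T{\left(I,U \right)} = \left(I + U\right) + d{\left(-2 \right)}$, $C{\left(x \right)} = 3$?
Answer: $-124$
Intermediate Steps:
$d{\left(S \right)} = 1$
$T{\left(I,U \right)} = 1 + I + U$ ($T{\left(I,U \right)} = \left(I + U\right) + 1 = 1 + I + U$)
$12 + T{\left(\frac{0}{-2},C{\left(-4 \right)} \right)} \left(-34\right) = 12 + \left(1 + \frac{0}{-2} + 3\right) \left(-34\right) = 12 + \left(1 + 0 \left(- \frac{1}{2}\right) + 3\right) \left(-34\right) = 12 + \left(1 + 0 + 3\right) \left(-34\right) = 12 + 4 \left(-34\right) = 12 - 136 = -124$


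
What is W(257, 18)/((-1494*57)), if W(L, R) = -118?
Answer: 59/42579 ≈ 0.0013857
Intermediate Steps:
W(257, 18)/((-1494*57)) = -118/((-1494*57)) = -118/(-85158) = -118*(-1/85158) = 59/42579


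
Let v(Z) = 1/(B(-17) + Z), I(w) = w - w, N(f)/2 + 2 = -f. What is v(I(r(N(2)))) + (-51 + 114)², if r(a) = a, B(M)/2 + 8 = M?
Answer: 198449/50 ≈ 3969.0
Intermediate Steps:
B(M) = -16 + 2*M
N(f) = -4 - 2*f (N(f) = -4 + 2*(-f) = -4 - 2*f)
I(w) = 0
v(Z) = 1/(-50 + Z) (v(Z) = 1/((-16 + 2*(-17)) + Z) = 1/((-16 - 34) + Z) = 1/(-50 + Z))
v(I(r(N(2)))) + (-51 + 114)² = 1/(-50 + 0) + (-51 + 114)² = 1/(-50) + 63² = -1/50 + 3969 = 198449/50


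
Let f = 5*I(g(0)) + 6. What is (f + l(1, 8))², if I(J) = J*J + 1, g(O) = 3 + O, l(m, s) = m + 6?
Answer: 3969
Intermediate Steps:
l(m, s) = 6 + m
I(J) = 1 + J² (I(J) = J² + 1 = 1 + J²)
f = 56 (f = 5*(1 + (3 + 0)²) + 6 = 5*(1 + 3²) + 6 = 5*(1 + 9) + 6 = 5*10 + 6 = 50 + 6 = 56)
(f + l(1, 8))² = (56 + (6 + 1))² = (56 + 7)² = 63² = 3969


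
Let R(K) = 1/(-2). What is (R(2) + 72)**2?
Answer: 20449/4 ≈ 5112.3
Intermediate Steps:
R(K) = -1/2
(R(2) + 72)**2 = (-1/2 + 72)**2 = (143/2)**2 = 20449/4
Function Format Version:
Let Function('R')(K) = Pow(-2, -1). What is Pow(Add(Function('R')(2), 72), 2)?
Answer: Rational(20449, 4) ≈ 5112.3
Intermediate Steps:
Function('R')(K) = Rational(-1, 2)
Pow(Add(Function('R')(2), 72), 2) = Pow(Add(Rational(-1, 2), 72), 2) = Pow(Rational(143, 2), 2) = Rational(20449, 4)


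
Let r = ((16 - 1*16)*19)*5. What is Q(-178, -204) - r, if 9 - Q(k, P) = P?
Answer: 213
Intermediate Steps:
Q(k, P) = 9 - P
r = 0 (r = ((16 - 16)*19)*5 = (0*19)*5 = 0*5 = 0)
Q(-178, -204) - r = (9 - 1*(-204)) - 1*0 = (9 + 204) + 0 = 213 + 0 = 213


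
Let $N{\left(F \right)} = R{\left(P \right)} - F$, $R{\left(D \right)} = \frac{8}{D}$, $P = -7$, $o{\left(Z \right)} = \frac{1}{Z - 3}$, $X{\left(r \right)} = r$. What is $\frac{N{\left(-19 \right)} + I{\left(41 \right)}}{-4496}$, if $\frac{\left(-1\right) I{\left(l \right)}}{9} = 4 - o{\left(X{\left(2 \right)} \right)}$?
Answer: $\frac{95}{15736} \approx 0.0060371$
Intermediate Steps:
$o{\left(Z \right)} = \frac{1}{-3 + Z}$
$N{\left(F \right)} = - \frac{8}{7} - F$ ($N{\left(F \right)} = \frac{8}{-7} - F = 8 \left(- \frac{1}{7}\right) - F = - \frac{8}{7} - F$)
$I{\left(l \right)} = -45$ ($I{\left(l \right)} = - 9 \left(4 - \frac{1}{-3 + 2}\right) = - 9 \left(4 - \frac{1}{-1}\right) = - 9 \left(4 - -1\right) = - 9 \left(4 + 1\right) = \left(-9\right) 5 = -45$)
$\frac{N{\left(-19 \right)} + I{\left(41 \right)}}{-4496} = \frac{\left(- \frac{8}{7} - -19\right) - 45}{-4496} = \left(\left(- \frac{8}{7} + 19\right) - 45\right) \left(- \frac{1}{4496}\right) = \left(\frac{125}{7} - 45\right) \left(- \frac{1}{4496}\right) = \left(- \frac{190}{7}\right) \left(- \frac{1}{4496}\right) = \frac{95}{15736}$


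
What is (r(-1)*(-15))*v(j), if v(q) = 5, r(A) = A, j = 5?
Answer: 75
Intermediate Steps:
(r(-1)*(-15))*v(j) = -1*(-15)*5 = 15*5 = 75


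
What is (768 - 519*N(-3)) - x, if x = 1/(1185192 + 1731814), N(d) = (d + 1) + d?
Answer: 9809891177/2917006 ≈ 3363.0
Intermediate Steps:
N(d) = 1 + 2*d (N(d) = (1 + d) + d = 1 + 2*d)
x = 1/2917006 ≈ 3.4282e-7
(768 - 519*N(-3)) - x = (768 - 519*(1 + 2*(-3))) - 1*1/2917006 = (768 - 519*(1 - 6)) - 1/2917006 = (768 - 519*(-5)) - 1/2917006 = (768 + 2595) - 1/2917006 = 3363 - 1/2917006 = 9809891177/2917006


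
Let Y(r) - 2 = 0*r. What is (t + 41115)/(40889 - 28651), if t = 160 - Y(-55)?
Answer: 41273/12238 ≈ 3.3725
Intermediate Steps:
Y(r) = 2 (Y(r) = 2 + 0*r = 2 + 0 = 2)
t = 158 (t = 160 - 1*2 = 160 - 2 = 158)
(t + 41115)/(40889 - 28651) = (158 + 41115)/(40889 - 28651) = 41273/12238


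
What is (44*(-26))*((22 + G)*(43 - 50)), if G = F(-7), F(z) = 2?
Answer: 192192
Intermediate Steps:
G = 2
(44*(-26))*((22 + G)*(43 - 50)) = (44*(-26))*((22 + 2)*(43 - 50)) = -27456*(-7) = -1144*(-168) = 192192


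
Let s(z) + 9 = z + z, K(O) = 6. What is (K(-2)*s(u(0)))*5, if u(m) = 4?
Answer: -30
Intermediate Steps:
s(z) = -9 + 2*z (s(z) = -9 + (z + z) = -9 + 2*z)
(K(-2)*s(u(0)))*5 = (6*(-9 + 2*4))*5 = (6*(-9 + 8))*5 = (6*(-1))*5 = -6*5 = -30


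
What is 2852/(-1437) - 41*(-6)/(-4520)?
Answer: -6622271/3247620 ≈ -2.0391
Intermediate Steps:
2852/(-1437) - 41*(-6)/(-4520) = 2852*(-1/1437) + 246*(-1/4520) = -2852/1437 - 123/2260 = -6622271/3247620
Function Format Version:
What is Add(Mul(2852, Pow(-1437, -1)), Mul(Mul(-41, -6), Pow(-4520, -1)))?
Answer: Rational(-6622271, 3247620) ≈ -2.0391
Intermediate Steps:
Add(Mul(2852, Pow(-1437, -1)), Mul(Mul(-41, -6), Pow(-4520, -1))) = Add(Mul(2852, Rational(-1, 1437)), Mul(246, Rational(-1, 4520))) = Add(Rational(-2852, 1437), Rational(-123, 2260)) = Rational(-6622271, 3247620)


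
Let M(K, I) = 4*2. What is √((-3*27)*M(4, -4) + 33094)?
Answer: √32446 ≈ 180.13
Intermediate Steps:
M(K, I) = 8
√((-3*27)*M(4, -4) + 33094) = √(-3*27*8 + 33094) = √(-81*8 + 33094) = √(-648 + 33094) = √32446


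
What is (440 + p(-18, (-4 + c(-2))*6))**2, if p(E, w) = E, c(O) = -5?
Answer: 178084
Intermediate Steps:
(440 + p(-18, (-4 + c(-2))*6))**2 = (440 - 18)**2 = 422**2 = 178084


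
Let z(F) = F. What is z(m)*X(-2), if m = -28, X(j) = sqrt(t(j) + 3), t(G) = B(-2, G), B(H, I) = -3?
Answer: 0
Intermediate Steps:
t(G) = -3
X(j) = 0 (X(j) = sqrt(-3 + 3) = sqrt(0) = 0)
z(m)*X(-2) = -28*0 = 0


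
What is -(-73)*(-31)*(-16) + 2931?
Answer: 39139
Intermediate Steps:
-(-73)*(-31)*(-16) + 2931 = -73*31*(-16) + 2931 = -2263*(-16) + 2931 = 36208 + 2931 = 39139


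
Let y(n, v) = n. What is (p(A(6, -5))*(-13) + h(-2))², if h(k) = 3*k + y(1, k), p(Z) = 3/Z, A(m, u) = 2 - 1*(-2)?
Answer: 3481/16 ≈ 217.56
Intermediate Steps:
A(m, u) = 4 (A(m, u) = 2 + 2 = 4)
h(k) = 1 + 3*k (h(k) = 3*k + 1 = 1 + 3*k)
(p(A(6, -5))*(-13) + h(-2))² = ((3/4)*(-13) + (1 + 3*(-2)))² = ((3*(¼))*(-13) + (1 - 6))² = ((¾)*(-13) - 5)² = (-39/4 - 5)² = (-59/4)² = 3481/16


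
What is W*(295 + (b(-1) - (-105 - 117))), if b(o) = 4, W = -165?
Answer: -85965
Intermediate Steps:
W*(295 + (b(-1) - (-105 - 117))) = -165*(295 + (4 - (-105 - 117))) = -165*(295 + (4 - 1*(-222))) = -165*(295 + (4 + 222)) = -165*(295 + 226) = -165*521 = -85965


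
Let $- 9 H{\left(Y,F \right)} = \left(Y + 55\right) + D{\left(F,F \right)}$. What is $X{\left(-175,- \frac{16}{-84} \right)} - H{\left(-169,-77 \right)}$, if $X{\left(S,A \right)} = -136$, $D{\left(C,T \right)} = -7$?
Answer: $- \frac{1345}{9} \approx -149.44$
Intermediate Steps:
$H{\left(Y,F \right)} = - \frac{16}{3} - \frac{Y}{9}$ ($H{\left(Y,F \right)} = - \frac{\left(Y + 55\right) - 7}{9} = - \frac{\left(55 + Y\right) - 7}{9} = - \frac{48 + Y}{9} = - \frac{16}{3} - \frac{Y}{9}$)
$X{\left(-175,- \frac{16}{-84} \right)} - H{\left(-169,-77 \right)} = -136 - \left(- \frac{16}{3} - - \frac{169}{9}\right) = -136 - \left(- \frac{16}{3} + \frac{169}{9}\right) = -136 - \frac{121}{9} = - \frac{1345}{9}$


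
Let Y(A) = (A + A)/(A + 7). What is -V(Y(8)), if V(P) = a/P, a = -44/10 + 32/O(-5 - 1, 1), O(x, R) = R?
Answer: -207/8 ≈ -25.875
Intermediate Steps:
Y(A) = 2*A/(7 + A) (Y(A) = (2*A)/(7 + A) = 2*A/(7 + A))
a = 138/5 (a = -44/10 + 32/1 = -44*⅒ + 32*1 = -22/5 + 32 = 138/5 ≈ 27.600)
V(P) = 138/(5*P)
-V(Y(8)) = -138/(5*(2*8/(7 + 8))) = -138/(5*(2*8/15)) = -138/(5*(2*8*(1/15))) = -138/(5*16/15) = -138*15/(5*16) = -1*207/8 = -207/8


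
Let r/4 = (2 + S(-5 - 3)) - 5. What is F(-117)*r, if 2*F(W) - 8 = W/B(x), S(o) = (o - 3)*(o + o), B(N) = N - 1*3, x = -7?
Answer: 34081/5 ≈ 6816.2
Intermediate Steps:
B(N) = -3 + N (B(N) = N - 3 = -3 + N)
S(o) = 2*o*(-3 + o) (S(o) = (-3 + o)*(2*o) = 2*o*(-3 + o))
r = 692 (r = 4*((2 + 2*(-5 - 3)*(-3 + (-5 - 3))) - 5) = 4*((2 + 2*(-8)*(-3 - 8)) - 5) = 4*((2 + 2*(-8)*(-11)) - 5) = 4*((2 + 176) - 5) = 4*(178 - 5) = 4*173 = 692)
F(W) = 4 - W/20 (F(W) = 4 + (W/(-3 - 7))/2 = 4 + (W/(-10))/2 = 4 + (W*(-⅒))/2 = 4 + (-W/10)/2 = 4 - W/20)
F(-117)*r = (4 - 1/20*(-117))*692 = (4 + 117/20)*692 = (197/20)*692 = 34081/5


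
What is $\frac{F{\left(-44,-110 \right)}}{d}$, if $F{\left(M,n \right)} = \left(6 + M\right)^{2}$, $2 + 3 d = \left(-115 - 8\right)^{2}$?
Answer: $\frac{4332}{15127} \approx 0.28638$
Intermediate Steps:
$d = \frac{15127}{3}$ ($d = - \frac{2}{3} + \frac{\left(-115 - 8\right)^{2}}{3} = - \frac{2}{3} + \frac{\left(-123\right)^{2}}{3} = - \frac{2}{3} + \frac{1}{3} \cdot 15129 = - \frac{2}{3} + 5043 = \frac{15127}{3} \approx 5042.3$)
$\frac{F{\left(-44,-110 \right)}}{d} = \frac{\left(6 - 44\right)^{2}}{\frac{15127}{3}} = \left(-38\right)^{2} \cdot \frac{3}{15127} = 1444 \cdot \frac{3}{15127} = \frac{4332}{15127}$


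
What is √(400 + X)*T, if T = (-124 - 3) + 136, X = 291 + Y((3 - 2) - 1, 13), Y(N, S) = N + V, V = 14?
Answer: 9*√705 ≈ 238.97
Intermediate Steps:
Y(N, S) = 14 + N (Y(N, S) = N + 14 = 14 + N)
X = 305 (X = 291 + (14 + ((3 - 2) - 1)) = 291 + (14 + (1 - 1)) = 291 + (14 + 0) = 291 + 14 = 305)
T = 9 (T = -127 + 136 = 9)
√(400 + X)*T = √(400 + 305)*9 = √705*9 = 9*√705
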